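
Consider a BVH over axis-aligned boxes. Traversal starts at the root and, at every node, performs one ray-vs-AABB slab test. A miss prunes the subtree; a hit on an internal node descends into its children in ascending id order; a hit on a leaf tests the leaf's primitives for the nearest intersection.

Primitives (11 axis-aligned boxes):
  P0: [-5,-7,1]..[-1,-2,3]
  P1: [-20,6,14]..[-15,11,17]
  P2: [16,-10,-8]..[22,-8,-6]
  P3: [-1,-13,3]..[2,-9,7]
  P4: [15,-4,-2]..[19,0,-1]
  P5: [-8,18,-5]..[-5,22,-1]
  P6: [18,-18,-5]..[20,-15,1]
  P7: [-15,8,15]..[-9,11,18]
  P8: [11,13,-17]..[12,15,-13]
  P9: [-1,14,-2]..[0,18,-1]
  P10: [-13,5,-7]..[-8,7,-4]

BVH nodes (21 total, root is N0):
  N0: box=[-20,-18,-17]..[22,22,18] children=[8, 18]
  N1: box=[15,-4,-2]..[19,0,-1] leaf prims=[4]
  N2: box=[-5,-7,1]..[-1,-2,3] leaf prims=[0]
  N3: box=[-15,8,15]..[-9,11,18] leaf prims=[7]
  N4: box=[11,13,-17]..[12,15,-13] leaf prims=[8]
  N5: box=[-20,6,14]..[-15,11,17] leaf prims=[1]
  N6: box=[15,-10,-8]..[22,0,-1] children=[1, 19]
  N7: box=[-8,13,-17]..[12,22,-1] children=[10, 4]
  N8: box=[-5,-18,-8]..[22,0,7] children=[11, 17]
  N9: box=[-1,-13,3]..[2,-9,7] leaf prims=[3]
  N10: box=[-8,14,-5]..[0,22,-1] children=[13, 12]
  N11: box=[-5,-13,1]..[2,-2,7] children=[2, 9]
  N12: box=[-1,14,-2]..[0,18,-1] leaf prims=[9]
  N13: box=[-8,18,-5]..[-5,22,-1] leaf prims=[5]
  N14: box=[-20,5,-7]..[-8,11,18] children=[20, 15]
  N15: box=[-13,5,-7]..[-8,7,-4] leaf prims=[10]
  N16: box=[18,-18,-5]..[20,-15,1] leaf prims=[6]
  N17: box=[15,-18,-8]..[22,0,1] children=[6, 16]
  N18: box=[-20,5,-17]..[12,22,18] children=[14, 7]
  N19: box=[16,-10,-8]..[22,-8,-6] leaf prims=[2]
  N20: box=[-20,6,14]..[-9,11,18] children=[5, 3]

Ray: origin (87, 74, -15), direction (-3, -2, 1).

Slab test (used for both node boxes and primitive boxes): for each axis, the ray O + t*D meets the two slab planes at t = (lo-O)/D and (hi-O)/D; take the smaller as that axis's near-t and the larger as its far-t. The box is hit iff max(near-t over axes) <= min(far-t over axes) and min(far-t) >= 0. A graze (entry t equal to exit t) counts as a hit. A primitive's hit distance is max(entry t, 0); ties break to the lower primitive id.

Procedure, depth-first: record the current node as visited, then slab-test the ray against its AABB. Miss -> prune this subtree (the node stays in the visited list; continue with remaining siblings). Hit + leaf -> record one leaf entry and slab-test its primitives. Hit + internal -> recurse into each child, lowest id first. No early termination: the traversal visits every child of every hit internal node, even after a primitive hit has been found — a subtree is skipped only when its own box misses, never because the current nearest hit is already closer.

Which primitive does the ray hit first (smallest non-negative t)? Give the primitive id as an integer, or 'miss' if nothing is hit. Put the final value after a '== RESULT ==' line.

Trace the traversal:
N0 x:[65/3,107/3] y:[26,46] z:[-2,33] -> hit [26,33], descend [8, 18]
  N8 x:[65/3,92/3] y:[37,46] z:[7,22] -> miss, prune
  N18 x:[25,107/3] y:[26,69/2] z:[-2,33] -> hit [26,33], descend [7, 14]
    N7 x:[25,95/3] y:[26,61/2] z:[-2,14] -> miss, prune
    N14 x:[95/3,107/3] y:[63/2,69/2] z:[8,33] -> hit [95/3,33], descend [15, 20]
      N15 x:[95/3,100/3] y:[67/2,69/2] z:[8,11] -> miss, prune
      N20 x:[32,107/3] y:[63/2,34] z:[29,33] -> hit [32,33], descend [3, 5]
        N3 x:[32,34] y:[63/2,33] z:[30,33] -> hit [32,33] leaf, test {P7@t=32}
        N5 x:[34,107/3] y:[63/2,34] z:[29,32] -> miss, prune

9 AABB tests over nodes [0, 8, 18, 7, 14, 15, 20, 3, 5]; 1 leaf entered; closest P7.

== RESULT ==
7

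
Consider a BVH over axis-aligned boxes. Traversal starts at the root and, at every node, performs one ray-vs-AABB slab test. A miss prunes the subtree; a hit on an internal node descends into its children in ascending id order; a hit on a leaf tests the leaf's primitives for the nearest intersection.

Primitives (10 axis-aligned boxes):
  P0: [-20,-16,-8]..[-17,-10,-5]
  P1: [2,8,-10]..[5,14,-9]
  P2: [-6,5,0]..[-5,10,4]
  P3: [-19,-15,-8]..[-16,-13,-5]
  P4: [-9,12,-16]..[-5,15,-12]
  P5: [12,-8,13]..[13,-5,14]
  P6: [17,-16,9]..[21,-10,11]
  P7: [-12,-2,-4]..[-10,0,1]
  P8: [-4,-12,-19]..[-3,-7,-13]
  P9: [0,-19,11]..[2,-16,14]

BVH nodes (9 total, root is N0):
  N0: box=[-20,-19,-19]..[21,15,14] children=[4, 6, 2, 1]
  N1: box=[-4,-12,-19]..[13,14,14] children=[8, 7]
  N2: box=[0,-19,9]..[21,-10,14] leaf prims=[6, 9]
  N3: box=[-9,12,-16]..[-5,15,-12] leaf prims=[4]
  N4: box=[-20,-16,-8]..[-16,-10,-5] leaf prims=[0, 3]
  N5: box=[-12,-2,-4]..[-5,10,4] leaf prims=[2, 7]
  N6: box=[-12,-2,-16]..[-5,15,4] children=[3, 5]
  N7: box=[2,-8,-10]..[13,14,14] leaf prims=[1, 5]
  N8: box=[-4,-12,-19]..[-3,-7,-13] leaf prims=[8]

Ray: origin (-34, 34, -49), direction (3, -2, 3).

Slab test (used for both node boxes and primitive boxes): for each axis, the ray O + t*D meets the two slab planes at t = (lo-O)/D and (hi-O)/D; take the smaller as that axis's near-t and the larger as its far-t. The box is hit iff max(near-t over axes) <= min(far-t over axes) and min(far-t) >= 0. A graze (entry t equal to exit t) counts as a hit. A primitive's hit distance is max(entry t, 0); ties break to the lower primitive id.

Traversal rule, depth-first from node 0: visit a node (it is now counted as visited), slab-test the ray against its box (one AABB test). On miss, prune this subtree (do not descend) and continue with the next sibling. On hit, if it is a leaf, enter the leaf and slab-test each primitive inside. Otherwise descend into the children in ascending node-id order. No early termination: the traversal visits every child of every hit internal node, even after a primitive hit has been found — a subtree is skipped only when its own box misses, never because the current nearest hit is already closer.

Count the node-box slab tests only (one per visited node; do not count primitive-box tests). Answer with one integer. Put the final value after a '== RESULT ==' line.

Trace the traversal:
N0 x:[14/3,55/3] y:[19/2,53/2] z:[10,21] -> hit [10,55/3], descend [1, 2, 4, 6]
  N1 x:[10,47/3] y:[10,23] z:[10,21] -> hit [10,47/3], descend [7, 8]
    N7 x:[12,47/3] y:[10,21] z:[13,21] -> hit [13,47/3] leaf, test {P1@t=13, P5(miss)}
    N8 x:[10,31/3] y:[41/2,23] z:[10,12] -> miss, prune
  N2 x:[34/3,55/3] y:[22,53/2] z:[58/3,21] -> miss, prune
  N4 x:[14/3,6] y:[22,25] z:[41/3,44/3] -> miss, prune
  N6 x:[22/3,29/3] y:[19/2,18] z:[11,53/3] -> miss, prune

7 AABB tests over nodes [0, 1, 7, 8, 2, 4, 6]; 1 leaf entered; closest P1.

== RESULT ==
7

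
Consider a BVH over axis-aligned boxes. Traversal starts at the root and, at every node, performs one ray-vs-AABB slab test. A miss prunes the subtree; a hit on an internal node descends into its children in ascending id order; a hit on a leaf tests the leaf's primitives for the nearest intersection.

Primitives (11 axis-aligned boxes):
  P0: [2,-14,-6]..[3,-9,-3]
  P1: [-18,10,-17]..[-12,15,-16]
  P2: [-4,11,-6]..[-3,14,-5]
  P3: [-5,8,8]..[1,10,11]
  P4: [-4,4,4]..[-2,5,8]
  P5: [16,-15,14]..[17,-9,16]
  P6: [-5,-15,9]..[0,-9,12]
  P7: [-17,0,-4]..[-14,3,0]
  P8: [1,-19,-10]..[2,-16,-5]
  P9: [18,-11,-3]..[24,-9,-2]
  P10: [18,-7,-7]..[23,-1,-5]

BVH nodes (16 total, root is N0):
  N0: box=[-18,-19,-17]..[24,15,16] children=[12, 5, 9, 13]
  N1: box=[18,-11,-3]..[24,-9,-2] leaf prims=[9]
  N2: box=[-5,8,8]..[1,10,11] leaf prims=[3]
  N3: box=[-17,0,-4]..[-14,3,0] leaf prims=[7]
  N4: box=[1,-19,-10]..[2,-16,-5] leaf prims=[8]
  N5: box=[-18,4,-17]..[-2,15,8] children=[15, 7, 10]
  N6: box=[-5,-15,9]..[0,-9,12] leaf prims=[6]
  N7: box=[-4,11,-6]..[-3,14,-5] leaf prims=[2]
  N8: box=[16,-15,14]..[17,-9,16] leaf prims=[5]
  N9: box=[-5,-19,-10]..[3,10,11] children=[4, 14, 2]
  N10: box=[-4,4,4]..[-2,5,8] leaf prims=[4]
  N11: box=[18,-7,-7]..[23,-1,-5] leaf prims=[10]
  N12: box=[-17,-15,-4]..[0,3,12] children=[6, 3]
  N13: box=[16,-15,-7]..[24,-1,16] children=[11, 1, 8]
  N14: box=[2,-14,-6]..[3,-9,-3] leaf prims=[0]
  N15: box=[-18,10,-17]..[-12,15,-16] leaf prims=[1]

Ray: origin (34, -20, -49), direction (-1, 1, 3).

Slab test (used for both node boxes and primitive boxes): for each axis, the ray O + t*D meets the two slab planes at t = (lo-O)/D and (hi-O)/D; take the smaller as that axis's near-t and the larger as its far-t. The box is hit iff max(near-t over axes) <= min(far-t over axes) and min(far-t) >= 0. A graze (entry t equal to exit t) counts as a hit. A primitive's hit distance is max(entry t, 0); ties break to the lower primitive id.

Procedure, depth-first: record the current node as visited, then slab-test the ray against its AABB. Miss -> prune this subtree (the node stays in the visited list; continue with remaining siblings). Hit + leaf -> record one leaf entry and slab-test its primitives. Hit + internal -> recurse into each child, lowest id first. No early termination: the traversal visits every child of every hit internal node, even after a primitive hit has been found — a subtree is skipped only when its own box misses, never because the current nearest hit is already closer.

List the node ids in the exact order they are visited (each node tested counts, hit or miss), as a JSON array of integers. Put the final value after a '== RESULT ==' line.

Walk:
N0 x:[10,52] y:[1,35] z:[32/3,65/3] -> hit [32/3,65/3], descend [5, 9, 12, 13]
  N5 x:[36,52] y:[24,35] z:[32/3,19] -> miss, prune
  N9 x:[31,39] y:[1,30] z:[13,20] -> miss, prune
  N12 x:[34,51] y:[5,23] z:[15,61/3] -> miss, prune
  N13 x:[10,18] y:[5,19] z:[14,65/3] -> hit [14,18], descend [1, 8, 11]
    N1 x:[10,16] y:[9,11] z:[46/3,47/3] -> miss, prune
    N8 x:[17,18] y:[5,11] z:[21,65/3] -> miss, prune
    N11 x:[11,16] y:[13,19] z:[14,44/3] -> hit [14,44/3] leaf, test {P10@t=14}

Visited [0, 5, 9, 12, 13, 1, 8, 11]. Tests: 8 box, 1 leaf. Nearest: P10.

== RESULT ==
[0, 5, 9, 12, 13, 1, 8, 11]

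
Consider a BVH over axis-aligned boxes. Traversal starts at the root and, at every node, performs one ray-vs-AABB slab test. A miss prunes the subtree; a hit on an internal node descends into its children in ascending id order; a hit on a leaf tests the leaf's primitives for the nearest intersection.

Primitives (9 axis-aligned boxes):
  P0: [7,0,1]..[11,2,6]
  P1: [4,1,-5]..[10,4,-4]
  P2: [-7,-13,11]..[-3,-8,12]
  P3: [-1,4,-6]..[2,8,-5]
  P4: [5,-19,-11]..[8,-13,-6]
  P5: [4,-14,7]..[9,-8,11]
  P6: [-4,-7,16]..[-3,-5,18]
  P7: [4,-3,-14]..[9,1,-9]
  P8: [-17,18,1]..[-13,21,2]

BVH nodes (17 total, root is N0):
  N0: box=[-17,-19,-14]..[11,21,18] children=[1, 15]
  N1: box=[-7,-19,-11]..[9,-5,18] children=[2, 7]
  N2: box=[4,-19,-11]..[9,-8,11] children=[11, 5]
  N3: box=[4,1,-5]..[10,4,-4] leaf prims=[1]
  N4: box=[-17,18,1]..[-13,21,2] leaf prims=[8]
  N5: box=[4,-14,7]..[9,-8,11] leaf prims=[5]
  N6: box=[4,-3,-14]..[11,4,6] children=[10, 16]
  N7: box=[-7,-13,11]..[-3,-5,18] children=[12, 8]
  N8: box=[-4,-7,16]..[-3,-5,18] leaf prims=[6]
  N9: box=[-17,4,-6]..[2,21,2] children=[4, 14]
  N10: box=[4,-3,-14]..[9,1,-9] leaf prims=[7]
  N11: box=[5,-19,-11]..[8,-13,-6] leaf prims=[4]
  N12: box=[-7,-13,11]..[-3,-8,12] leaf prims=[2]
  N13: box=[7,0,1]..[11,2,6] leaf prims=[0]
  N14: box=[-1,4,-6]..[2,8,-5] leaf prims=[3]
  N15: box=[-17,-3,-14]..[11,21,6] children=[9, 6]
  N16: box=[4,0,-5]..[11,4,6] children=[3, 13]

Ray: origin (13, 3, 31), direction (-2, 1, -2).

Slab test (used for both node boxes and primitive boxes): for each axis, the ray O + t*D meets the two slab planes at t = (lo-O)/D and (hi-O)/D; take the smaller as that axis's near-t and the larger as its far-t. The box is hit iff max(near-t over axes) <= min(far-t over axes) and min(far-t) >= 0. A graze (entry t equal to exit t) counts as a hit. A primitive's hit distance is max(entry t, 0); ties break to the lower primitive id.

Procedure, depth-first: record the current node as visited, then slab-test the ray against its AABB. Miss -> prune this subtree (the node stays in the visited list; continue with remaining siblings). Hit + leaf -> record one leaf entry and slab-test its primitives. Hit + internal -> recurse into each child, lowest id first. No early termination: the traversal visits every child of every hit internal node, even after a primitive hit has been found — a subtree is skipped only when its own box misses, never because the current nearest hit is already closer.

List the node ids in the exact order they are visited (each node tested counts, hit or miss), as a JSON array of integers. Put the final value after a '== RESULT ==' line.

Traverse from the root:
N0 x:[1,15] y:[-22,18] z:[13/2,45/2] -> hit [13/2,15], descend [1, 15]
  N1 x:[2,10] y:[-22,-8] z:[13/2,21] -> miss, prune
  N15 x:[1,15] y:[-6,18] z:[25/2,45/2] -> hit [25/2,15], descend [6, 9]
    N6 x:[1,9/2] y:[-6,1] z:[25/2,45/2] -> miss, prune
    N9 x:[11/2,15] y:[1,18] z:[29/2,37/2] -> hit [29/2,15], descend [4, 14]
      N4 x:[13,15] y:[15,18] z:[29/2,15] -> hit [15,15] leaf, test {P8@t=15}
      N14 x:[11/2,7] y:[1,5] z:[18,37/2] -> miss, prune

Summary -> nodes [0, 1, 15, 6, 9, 4, 14]; box-tests=7; leaf-entries=1; first=P8

== RESULT ==
[0, 1, 15, 6, 9, 4, 14]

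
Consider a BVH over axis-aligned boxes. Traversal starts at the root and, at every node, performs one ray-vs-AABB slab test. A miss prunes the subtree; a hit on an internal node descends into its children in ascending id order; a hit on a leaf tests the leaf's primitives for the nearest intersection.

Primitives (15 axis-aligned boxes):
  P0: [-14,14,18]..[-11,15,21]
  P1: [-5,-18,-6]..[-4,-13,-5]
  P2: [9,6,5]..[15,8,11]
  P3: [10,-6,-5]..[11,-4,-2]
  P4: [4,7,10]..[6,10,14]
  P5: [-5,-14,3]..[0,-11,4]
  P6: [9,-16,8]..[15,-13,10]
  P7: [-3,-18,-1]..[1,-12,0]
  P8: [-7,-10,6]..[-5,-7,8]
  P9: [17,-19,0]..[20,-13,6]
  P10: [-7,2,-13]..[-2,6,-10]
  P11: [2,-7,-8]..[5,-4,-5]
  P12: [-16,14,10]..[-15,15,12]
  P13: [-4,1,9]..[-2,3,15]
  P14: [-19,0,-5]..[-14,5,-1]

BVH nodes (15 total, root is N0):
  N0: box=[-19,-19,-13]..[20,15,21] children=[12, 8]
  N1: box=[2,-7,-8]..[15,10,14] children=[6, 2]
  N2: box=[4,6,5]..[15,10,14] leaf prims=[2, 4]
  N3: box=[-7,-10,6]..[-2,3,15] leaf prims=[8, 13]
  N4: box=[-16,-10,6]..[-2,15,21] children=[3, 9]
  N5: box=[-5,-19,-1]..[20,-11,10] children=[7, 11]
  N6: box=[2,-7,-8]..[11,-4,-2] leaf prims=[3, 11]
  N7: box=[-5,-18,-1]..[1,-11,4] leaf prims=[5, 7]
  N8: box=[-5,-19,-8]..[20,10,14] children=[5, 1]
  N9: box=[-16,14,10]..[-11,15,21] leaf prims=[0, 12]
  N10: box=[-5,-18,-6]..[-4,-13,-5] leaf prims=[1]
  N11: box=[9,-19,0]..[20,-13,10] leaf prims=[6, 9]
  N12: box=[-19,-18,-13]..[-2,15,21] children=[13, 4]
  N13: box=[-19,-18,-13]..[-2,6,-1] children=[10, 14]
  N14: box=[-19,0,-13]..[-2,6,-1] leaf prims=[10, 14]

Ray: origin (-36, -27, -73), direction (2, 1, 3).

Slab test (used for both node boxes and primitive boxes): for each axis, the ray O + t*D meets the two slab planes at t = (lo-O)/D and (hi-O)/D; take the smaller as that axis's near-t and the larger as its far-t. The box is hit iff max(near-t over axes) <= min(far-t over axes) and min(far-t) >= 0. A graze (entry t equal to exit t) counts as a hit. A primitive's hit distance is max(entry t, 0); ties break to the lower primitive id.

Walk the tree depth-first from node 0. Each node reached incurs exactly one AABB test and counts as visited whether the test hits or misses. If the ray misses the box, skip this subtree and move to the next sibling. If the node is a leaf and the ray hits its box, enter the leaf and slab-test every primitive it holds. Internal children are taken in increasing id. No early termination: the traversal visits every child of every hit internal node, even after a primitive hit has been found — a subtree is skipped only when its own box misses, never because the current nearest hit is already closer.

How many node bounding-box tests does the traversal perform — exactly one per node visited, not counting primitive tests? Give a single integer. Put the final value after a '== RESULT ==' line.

Walk:
N0 x:[17/2,28] y:[8,42] z:[20,94/3] -> hit [20,28], descend [8, 12]
  N8 x:[31/2,28] y:[8,37] z:[65/3,29] -> hit [65/3,28], descend [1, 5]
    N1 x:[19,51/2] y:[20,37] z:[65/3,29] -> hit [65/3,51/2], descend [2, 6]
      N2 x:[20,51/2] y:[33,37] z:[26,29] -> miss, prune
      N6 x:[19,47/2] y:[20,23] z:[65/3,71/3] -> hit [65/3,23] leaf, test {P3@t=23, P11(miss)}
    N5 x:[31/2,28] y:[8,16] z:[24,83/3] -> miss, prune
  N12 x:[17/2,17] y:[9,42] z:[20,94/3] -> miss, prune

Summary -> nodes [0, 8, 1, 2, 6, 5, 12]; box-tests=7; leaf-entries=1; first=P3

== RESULT ==
7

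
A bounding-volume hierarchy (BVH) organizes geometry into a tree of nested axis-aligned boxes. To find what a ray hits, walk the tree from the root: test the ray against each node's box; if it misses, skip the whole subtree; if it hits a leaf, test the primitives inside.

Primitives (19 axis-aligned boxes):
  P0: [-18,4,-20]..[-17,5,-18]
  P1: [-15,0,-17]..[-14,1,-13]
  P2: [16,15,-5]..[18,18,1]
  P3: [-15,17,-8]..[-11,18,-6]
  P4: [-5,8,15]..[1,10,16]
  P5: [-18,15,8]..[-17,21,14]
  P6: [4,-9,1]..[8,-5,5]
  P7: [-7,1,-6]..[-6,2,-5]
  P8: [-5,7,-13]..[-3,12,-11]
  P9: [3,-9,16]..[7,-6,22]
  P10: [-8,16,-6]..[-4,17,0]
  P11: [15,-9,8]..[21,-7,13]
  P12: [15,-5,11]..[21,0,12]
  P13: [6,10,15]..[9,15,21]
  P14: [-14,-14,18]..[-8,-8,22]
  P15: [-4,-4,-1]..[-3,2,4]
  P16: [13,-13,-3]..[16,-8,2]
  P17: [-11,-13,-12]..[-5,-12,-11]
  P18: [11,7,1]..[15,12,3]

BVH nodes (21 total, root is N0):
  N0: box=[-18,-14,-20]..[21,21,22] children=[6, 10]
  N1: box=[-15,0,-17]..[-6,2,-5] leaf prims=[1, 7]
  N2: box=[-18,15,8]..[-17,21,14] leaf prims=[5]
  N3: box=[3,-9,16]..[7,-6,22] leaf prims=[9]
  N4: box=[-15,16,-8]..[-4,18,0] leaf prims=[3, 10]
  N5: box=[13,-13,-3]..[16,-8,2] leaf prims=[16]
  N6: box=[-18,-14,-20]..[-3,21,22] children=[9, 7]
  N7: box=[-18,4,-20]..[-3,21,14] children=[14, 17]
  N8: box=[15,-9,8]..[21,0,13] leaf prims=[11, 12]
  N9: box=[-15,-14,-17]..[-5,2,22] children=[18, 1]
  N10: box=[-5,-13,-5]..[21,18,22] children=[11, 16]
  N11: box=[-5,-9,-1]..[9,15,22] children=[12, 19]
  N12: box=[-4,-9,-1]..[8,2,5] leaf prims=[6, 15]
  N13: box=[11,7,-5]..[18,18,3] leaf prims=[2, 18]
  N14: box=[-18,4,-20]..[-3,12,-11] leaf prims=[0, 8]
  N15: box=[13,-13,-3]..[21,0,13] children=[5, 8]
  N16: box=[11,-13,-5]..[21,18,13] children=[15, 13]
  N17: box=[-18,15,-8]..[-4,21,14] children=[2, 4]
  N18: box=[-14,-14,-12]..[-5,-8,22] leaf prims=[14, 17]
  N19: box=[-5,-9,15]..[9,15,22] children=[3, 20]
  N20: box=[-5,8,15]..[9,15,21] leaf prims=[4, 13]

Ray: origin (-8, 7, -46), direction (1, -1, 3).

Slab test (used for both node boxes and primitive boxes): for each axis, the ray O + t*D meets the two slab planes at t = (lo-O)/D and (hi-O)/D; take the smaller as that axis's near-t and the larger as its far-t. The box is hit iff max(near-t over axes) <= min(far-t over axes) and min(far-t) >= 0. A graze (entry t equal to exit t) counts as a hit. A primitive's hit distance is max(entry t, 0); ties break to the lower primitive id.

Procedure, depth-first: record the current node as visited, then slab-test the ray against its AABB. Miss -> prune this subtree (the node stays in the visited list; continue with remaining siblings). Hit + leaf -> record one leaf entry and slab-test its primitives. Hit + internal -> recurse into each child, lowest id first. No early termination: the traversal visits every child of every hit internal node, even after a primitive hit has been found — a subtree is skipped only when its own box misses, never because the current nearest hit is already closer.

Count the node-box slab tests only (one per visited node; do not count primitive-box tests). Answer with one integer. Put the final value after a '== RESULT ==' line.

Walk:
N0 x:[-10,29] y:[-14,21] z:[26/3,68/3] -> hit [26/3,21], descend [6, 10]
  N6 x:[-10,5] y:[-14,21] z:[26/3,68/3] -> miss, prune
  N10 x:[3,29] y:[-11,20] z:[41/3,68/3] -> hit [41/3,20], descend [11, 16]
    N11 x:[3,17] y:[-8,16] z:[15,68/3] -> hit [15,16], descend [12, 19]
      N12 x:[4,16] y:[5,16] z:[15,17] -> hit [15,16] leaf, test {P6@t=47/3, P15(miss)}
      N19 x:[3,17] y:[-8,16] z:[61/3,68/3] -> miss, prune
    N16 x:[19,29] y:[-11,20] z:[41/3,59/3] -> hit [19,59/3], descend [13, 15]
      N13 x:[19,26] y:[-11,0] z:[41/3,49/3] -> miss, prune
      N15 x:[21,29] y:[7,20] z:[43/3,59/3] -> miss, prune

Visited [0, 6, 10, 11, 12, 19, 16, 13, 15]. Tests: 9 box, 1 leaf. Nearest: P6.

== RESULT ==
9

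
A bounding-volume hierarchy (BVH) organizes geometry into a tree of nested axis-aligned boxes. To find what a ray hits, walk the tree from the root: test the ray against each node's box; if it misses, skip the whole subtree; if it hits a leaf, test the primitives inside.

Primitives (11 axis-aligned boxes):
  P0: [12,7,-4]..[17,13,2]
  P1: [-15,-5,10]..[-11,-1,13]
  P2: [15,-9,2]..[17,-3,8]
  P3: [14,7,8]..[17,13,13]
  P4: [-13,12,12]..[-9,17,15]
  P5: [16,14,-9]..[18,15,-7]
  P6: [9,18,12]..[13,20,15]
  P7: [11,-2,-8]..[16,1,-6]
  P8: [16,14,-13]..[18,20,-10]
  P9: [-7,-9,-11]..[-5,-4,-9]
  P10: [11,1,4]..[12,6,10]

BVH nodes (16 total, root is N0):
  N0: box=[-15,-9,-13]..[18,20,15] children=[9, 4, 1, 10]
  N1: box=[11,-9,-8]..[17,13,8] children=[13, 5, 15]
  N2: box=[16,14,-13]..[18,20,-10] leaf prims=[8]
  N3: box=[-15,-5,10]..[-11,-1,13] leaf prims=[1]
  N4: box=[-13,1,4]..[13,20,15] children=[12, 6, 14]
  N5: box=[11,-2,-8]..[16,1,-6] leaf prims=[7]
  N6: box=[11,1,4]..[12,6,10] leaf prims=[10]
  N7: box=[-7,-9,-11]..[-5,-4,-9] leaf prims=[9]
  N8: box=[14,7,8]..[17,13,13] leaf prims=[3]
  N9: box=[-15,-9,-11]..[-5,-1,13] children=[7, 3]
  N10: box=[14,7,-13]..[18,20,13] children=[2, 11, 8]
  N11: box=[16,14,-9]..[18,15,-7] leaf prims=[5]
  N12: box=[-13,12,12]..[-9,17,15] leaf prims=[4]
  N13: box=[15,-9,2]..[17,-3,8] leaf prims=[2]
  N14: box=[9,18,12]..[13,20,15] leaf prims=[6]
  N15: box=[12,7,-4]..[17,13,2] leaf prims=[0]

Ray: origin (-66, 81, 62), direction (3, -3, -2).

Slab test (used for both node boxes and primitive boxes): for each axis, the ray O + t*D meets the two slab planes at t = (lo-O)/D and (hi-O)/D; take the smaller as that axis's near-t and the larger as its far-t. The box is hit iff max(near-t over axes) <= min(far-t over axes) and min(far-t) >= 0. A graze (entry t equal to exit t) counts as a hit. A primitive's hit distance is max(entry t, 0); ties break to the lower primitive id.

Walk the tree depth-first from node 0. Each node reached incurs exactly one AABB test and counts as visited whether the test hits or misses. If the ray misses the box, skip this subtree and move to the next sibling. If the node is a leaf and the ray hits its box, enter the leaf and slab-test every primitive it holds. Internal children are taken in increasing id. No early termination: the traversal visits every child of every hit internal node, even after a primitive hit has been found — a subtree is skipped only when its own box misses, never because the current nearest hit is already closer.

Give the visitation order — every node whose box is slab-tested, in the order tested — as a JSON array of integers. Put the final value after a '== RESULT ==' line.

Traverse from the root:
N0 x:[17,28] y:[61/3,30] z:[47/2,75/2] -> hit [47/2,28], descend [1, 4, 9, 10]
  N1 x:[77/3,83/3] y:[68/3,30] z:[27,35] -> hit [27,83/3], descend [5, 13, 15]
    N5 x:[77/3,82/3] y:[80/3,83/3] z:[34,35] -> miss, prune
    N13 x:[27,83/3] y:[28,30] z:[27,30] -> miss, prune
    N15 x:[26,83/3] y:[68/3,74/3] z:[30,33] -> miss, prune
  N4 x:[53/3,79/3] y:[61/3,80/3] z:[47/2,29] -> hit [47/2,79/3], descend [6, 12, 14]
    N6 x:[77/3,26] y:[25,80/3] z:[26,29] -> hit [26,26] leaf, test {P10@t=26}
    N12 x:[53/3,19] y:[64/3,23] z:[47/2,25] -> miss, prune
    N14 x:[25,79/3] y:[61/3,21] z:[47/2,25] -> miss, prune
  N9 x:[17,61/3] y:[82/3,30] z:[49/2,73/2] -> miss, prune
  N10 x:[80/3,28] y:[61/3,74/3] z:[49/2,75/2] -> miss, prune

Visited [0, 1, 5, 13, 15, 4, 6, 12, 14, 9, 10]. Tests: 11 box, 1 leaf. Nearest: P10.

== RESULT ==
[0, 1, 5, 13, 15, 4, 6, 12, 14, 9, 10]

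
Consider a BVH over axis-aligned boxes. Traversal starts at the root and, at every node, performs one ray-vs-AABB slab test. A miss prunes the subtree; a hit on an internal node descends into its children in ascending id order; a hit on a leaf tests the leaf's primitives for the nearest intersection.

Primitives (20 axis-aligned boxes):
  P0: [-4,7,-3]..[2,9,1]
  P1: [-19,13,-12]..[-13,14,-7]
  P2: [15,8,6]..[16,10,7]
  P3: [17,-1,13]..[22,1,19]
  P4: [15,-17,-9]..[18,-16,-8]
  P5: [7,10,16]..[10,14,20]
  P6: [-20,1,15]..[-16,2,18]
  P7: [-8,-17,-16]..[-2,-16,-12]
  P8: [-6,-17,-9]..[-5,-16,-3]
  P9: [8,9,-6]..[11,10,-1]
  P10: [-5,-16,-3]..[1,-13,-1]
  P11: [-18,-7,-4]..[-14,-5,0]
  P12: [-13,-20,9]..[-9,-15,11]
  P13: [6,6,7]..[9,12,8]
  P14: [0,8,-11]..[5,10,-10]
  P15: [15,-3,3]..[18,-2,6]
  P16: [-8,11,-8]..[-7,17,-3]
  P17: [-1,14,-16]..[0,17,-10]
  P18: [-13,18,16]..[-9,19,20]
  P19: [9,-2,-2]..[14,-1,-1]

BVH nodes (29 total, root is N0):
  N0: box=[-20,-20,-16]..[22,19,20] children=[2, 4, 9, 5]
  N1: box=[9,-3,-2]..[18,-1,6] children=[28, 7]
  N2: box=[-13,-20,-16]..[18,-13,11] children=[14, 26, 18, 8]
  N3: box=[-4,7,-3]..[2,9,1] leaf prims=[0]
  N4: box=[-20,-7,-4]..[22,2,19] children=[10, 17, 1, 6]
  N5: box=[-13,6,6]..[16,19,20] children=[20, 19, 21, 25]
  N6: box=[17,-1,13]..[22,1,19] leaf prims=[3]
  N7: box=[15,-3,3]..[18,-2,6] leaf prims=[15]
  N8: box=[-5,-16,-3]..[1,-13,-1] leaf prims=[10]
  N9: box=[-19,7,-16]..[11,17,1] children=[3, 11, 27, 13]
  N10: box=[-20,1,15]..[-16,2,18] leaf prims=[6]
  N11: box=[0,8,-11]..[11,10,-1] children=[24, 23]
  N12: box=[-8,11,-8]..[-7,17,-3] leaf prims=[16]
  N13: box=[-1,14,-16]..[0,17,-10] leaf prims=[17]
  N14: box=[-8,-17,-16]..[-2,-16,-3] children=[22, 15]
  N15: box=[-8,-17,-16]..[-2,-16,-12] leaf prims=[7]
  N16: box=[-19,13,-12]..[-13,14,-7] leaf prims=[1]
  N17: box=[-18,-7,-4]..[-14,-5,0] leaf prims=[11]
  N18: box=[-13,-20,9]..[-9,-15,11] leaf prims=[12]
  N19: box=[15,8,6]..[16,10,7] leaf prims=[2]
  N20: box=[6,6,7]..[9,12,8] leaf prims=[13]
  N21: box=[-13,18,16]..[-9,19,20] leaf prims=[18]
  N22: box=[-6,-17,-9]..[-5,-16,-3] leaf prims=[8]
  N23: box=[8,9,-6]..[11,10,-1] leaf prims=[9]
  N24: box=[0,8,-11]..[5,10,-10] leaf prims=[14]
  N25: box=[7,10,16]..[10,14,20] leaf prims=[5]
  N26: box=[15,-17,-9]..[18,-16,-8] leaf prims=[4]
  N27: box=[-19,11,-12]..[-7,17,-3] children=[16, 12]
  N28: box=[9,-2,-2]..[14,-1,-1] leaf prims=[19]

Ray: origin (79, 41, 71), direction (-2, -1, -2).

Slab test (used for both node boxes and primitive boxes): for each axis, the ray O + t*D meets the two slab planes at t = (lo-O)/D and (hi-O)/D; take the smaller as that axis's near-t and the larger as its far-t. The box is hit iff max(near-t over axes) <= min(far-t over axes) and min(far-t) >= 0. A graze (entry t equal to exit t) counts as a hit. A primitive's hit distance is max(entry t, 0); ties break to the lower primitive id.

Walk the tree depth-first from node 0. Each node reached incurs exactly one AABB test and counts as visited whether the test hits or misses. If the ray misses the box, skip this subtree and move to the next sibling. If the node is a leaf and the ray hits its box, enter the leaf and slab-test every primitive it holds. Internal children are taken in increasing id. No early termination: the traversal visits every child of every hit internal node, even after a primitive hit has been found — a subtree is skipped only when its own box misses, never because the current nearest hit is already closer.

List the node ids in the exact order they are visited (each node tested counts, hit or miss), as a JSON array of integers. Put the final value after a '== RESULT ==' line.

Walk:
N0 x:[57/2,99/2] y:[22,61] z:[51/2,87/2] -> hit [57/2,87/2], descend [2, 4, 5, 9]
  N2 x:[61/2,46] y:[54,61] z:[30,87/2] -> miss, prune
  N4 x:[57/2,99/2] y:[39,48] z:[26,75/2] -> miss, prune
  N5 x:[63/2,46] y:[22,35] z:[51/2,65/2] -> hit [63/2,65/2], descend [19, 20, 21, 25]
    N19 x:[63/2,32] y:[31,33] z:[32,65/2] -> hit [32,32] leaf, test {P2@t=32}
    N20 x:[35,73/2] y:[29,35] z:[63/2,32] -> miss, prune
    N21 x:[44,46] y:[22,23] z:[51/2,55/2] -> miss, prune
    N25 x:[69/2,36] y:[27,31] z:[51/2,55/2] -> miss, prune
  N9 x:[34,49] y:[24,34] z:[35,87/2] -> miss, prune

Summary -> nodes [0, 2, 4, 5, 19, 20, 21, 25, 9]; box-tests=9; leaf-entries=1; first=P2

== RESULT ==
[0, 2, 4, 5, 19, 20, 21, 25, 9]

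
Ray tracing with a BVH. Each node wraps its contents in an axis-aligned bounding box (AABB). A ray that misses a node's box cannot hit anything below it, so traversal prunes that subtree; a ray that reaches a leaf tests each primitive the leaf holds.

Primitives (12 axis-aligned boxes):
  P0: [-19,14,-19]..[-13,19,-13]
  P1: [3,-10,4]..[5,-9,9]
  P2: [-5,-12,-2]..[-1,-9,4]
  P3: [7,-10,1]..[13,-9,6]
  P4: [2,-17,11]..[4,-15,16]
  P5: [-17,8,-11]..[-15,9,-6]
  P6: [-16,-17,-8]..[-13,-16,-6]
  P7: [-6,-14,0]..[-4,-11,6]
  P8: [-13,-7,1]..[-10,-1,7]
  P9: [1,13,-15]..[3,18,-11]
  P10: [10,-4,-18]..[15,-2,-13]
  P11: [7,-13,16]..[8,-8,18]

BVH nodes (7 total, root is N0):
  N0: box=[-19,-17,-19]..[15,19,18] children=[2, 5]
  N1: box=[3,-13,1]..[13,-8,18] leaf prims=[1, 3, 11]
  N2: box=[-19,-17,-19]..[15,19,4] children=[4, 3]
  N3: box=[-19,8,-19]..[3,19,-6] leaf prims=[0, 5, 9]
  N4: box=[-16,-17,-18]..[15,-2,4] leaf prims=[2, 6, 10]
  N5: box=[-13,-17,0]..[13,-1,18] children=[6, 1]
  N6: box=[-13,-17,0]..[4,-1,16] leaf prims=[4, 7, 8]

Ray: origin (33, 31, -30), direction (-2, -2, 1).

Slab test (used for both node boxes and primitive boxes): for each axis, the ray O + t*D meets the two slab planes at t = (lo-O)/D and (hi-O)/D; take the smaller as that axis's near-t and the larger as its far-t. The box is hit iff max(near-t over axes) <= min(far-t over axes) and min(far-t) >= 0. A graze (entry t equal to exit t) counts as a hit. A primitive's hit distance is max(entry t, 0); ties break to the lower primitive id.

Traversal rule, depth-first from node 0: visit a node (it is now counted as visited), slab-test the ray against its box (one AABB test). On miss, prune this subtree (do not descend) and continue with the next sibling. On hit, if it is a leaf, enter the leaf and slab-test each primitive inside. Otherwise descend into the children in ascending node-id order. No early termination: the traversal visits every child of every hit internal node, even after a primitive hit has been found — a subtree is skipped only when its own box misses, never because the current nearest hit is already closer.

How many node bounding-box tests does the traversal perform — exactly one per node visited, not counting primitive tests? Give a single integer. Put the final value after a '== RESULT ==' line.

Trace the traversal:
N0 x:[9,26] y:[6,24] z:[11,48] -> hit [11,24], descend [2, 5]
  N2 x:[9,26] y:[6,24] z:[11,34] -> hit [11,24], descend [3, 4]
    N3 x:[15,26] y:[6,23/2] z:[11,24] -> miss, prune
    N4 x:[9,49/2] y:[33/2,24] z:[12,34] -> hit [33/2,24] leaf, test {P2(miss), P6@t=47/2, P10(miss)}
  N5 x:[10,23] y:[16,24] z:[30,48] -> miss, prune

order=[0, 2, 3, 4, 5]  |boxes|=5  |leaves|=1  hit=P6

== RESULT ==
5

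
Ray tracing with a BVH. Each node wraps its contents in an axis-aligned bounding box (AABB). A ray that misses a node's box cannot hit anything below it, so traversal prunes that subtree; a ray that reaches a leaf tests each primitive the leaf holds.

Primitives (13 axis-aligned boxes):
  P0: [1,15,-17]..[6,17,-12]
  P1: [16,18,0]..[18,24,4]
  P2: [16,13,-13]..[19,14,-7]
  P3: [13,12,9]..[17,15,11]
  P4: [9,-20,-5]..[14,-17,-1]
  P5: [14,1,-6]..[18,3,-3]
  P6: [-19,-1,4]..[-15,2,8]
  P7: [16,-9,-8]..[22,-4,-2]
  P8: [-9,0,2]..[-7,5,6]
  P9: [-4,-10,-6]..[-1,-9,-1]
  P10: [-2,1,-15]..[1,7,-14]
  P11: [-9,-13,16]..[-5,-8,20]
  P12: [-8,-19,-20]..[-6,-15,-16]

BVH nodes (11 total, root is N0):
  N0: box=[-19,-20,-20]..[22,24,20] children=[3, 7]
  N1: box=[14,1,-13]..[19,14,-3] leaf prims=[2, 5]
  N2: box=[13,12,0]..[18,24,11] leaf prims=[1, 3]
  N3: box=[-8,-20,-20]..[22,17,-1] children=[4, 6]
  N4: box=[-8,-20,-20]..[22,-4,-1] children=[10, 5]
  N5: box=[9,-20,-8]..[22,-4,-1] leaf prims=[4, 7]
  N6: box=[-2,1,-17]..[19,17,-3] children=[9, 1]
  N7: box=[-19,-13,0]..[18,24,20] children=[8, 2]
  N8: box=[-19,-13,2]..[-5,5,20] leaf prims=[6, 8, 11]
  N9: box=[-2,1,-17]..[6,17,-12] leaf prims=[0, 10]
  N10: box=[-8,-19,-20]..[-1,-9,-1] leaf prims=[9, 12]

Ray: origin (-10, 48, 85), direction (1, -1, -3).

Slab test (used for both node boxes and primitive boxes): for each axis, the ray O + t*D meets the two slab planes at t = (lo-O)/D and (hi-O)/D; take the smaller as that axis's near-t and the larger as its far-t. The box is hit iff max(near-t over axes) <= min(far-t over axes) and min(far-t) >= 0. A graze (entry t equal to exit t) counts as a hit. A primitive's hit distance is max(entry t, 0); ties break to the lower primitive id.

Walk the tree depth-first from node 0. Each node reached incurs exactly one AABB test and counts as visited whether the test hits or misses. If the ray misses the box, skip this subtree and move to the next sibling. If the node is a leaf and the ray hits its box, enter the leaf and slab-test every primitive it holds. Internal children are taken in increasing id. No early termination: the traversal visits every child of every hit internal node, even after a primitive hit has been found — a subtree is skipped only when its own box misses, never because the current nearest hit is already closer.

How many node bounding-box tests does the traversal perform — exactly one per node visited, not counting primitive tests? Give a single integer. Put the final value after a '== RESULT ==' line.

Walk:
N0 x:[-9,32] y:[24,68] z:[65/3,35] -> hit [24,32], descend [3, 7]
  N3 x:[2,32] y:[31,68] z:[86/3,35] -> hit [31,32], descend [4, 6]
    N4 x:[2,32] y:[52,68] z:[86/3,35] -> miss, prune
    N6 x:[8,29] y:[31,47] z:[88/3,34] -> miss, prune
  N7 x:[-9,28] y:[24,61] z:[65/3,85/3] -> hit [24,28], descend [2, 8]
    N2 x:[23,28] y:[24,36] z:[74/3,85/3] -> hit [74/3,28] leaf, test {P1@t=27, P3(miss)}
    N8 x:[-9,5] y:[43,61] z:[65/3,83/3] -> miss, prune

7 AABB tests over nodes [0, 3, 4, 6, 7, 2, 8]; 1 leaf entered; closest P1.

== RESULT ==
7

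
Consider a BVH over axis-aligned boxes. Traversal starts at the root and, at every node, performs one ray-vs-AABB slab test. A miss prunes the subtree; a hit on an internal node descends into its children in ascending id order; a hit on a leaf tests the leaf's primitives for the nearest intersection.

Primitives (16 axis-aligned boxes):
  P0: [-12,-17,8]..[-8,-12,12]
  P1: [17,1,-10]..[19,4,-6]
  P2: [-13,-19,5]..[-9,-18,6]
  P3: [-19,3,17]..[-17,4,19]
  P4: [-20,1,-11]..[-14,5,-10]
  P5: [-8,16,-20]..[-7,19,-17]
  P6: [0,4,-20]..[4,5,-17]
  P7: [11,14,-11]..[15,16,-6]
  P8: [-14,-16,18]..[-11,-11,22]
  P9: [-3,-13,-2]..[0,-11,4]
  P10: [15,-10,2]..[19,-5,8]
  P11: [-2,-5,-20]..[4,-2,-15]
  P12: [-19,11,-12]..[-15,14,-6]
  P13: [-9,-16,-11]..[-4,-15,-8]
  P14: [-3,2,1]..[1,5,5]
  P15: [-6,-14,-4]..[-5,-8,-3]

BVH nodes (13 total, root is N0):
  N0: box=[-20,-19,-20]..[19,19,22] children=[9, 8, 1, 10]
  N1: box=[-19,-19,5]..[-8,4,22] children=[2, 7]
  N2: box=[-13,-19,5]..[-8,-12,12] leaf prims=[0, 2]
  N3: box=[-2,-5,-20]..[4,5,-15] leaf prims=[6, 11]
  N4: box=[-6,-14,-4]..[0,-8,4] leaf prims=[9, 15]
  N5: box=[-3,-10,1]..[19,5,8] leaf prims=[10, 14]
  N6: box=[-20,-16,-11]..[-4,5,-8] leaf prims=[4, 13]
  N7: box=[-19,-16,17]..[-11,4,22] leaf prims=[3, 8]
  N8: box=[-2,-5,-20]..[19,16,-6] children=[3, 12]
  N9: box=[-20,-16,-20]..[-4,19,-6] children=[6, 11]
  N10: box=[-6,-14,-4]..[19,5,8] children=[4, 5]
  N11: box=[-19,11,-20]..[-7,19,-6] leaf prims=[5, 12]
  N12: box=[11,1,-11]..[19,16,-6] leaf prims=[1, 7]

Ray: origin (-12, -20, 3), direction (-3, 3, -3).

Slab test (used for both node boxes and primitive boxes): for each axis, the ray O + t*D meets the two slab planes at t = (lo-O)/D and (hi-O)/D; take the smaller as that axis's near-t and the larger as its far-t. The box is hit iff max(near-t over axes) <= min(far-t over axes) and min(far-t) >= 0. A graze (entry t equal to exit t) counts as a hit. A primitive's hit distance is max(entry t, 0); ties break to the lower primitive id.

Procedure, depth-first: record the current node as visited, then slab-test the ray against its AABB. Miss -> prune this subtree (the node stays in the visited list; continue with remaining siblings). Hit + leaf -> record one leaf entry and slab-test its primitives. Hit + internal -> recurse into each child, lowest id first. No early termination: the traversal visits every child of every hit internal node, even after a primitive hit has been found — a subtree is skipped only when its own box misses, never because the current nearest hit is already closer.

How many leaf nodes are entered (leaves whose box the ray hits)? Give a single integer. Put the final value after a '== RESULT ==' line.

Traverse from the root:
N0 x:[-31/3,8/3] y:[1/3,13] z:[-19/3,23/3] -> hit [1/3,8/3], descend [1, 8, 9, 10]
  N1 x:[-4/3,7/3] y:[1/3,8] z:[-19/3,-2/3] -> miss, prune
  N8 x:[-31/3,-10/3] y:[5,12] z:[3,23/3] -> miss, prune
  N9 x:[-8/3,8/3] y:[4/3,13] z:[3,23/3] -> miss, prune
  N10 x:[-31/3,-2] y:[2,25/3] z:[-5/3,7/3] -> miss, prune

Visited [0, 1, 8, 9, 10]. Tests: 5 box, 0 leaf. Nearest: miss.

== RESULT ==
0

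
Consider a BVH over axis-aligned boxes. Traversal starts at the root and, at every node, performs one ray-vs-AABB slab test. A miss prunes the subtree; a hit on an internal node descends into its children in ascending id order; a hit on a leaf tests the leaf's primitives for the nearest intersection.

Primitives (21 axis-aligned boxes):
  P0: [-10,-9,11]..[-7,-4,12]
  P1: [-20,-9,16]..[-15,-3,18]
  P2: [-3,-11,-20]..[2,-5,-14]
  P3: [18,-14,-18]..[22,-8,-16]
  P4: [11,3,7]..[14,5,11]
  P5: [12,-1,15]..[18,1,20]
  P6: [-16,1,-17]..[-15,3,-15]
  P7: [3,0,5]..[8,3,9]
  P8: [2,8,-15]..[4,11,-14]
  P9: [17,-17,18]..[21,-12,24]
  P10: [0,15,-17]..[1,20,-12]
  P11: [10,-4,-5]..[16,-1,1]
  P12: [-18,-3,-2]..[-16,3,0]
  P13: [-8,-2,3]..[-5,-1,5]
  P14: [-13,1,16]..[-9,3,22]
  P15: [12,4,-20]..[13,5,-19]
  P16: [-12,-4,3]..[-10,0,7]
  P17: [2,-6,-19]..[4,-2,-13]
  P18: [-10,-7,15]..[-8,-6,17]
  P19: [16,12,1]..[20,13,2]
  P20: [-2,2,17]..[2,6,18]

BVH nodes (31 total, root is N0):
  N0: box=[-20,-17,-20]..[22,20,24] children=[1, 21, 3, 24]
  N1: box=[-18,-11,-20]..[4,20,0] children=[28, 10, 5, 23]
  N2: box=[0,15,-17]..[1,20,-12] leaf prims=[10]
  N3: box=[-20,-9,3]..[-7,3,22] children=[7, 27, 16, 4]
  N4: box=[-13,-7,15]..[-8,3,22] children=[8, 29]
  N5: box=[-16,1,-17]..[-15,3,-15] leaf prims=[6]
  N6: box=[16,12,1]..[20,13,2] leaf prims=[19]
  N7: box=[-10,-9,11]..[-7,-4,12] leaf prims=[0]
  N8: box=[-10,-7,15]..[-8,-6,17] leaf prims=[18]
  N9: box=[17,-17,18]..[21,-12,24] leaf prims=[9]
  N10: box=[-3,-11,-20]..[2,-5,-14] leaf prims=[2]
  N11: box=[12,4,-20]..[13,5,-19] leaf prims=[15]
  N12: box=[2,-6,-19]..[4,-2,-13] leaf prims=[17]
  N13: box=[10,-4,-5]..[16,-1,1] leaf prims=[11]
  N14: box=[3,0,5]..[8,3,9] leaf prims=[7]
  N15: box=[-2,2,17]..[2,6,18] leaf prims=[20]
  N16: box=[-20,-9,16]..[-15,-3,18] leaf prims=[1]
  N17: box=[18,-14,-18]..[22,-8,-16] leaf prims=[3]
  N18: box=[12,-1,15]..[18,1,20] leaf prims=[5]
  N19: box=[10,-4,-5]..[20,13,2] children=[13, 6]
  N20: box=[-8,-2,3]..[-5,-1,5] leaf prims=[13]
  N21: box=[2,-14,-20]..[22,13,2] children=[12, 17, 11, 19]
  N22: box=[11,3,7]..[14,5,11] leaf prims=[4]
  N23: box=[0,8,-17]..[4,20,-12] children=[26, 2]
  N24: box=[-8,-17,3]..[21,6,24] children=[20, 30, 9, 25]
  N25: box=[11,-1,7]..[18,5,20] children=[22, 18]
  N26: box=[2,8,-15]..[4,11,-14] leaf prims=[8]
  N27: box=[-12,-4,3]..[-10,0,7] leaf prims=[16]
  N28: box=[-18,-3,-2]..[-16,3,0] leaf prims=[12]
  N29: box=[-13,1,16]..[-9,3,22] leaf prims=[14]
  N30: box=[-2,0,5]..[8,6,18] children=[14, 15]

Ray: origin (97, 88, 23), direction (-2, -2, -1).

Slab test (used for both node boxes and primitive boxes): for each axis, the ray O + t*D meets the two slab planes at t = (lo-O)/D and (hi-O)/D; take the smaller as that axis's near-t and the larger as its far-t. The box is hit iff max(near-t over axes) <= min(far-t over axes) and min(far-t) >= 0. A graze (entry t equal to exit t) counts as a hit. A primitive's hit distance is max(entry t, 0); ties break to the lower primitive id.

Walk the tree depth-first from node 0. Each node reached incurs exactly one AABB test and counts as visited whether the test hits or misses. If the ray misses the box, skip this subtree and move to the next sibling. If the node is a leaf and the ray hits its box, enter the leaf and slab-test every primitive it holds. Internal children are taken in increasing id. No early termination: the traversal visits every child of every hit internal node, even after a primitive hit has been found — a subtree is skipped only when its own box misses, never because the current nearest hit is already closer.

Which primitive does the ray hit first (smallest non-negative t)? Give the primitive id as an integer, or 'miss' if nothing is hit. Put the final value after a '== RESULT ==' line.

Trace the traversal:
N0 x:[75/2,117/2] y:[34,105/2] z:[-1,43] -> hit [75/2,43], descend [1, 3, 21, 24]
  N1 x:[93/2,115/2] y:[34,99/2] z:[23,43] -> miss, prune
  N3 x:[52,117/2] y:[85/2,97/2] z:[1,20] -> miss, prune
  N21 x:[75/2,95/2] y:[75/2,51] z:[21,43] -> hit [75/2,43], descend [11, 12, 17, 19]
    N11 x:[42,85/2] y:[83/2,42] z:[42,43] -> hit [42,42] leaf, test {P15@t=42}
    N12 x:[93/2,95/2] y:[45,47] z:[36,42] -> miss, prune
    N17 x:[75/2,79/2] y:[48,51] z:[39,41] -> miss, prune
    N19 x:[77/2,87/2] y:[75/2,46] z:[21,28] -> miss, prune
  N24 x:[38,105/2] y:[41,105/2] z:[-1,20] -> miss, prune

Summary -> nodes [0, 1, 3, 21, 11, 12, 17, 19, 24]; box-tests=9; leaf-entries=1; first=P15

== RESULT ==
15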